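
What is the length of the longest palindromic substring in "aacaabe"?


Input: "aacaabe"
Checking substrings for palindromes:
  [0:5] "aacaa" (len 5) => palindrome
  [1:4] "aca" (len 3) => palindrome
  [0:2] "aa" (len 2) => palindrome
  [3:5] "aa" (len 2) => palindrome
Longest palindromic substring: "aacaa" with length 5

5


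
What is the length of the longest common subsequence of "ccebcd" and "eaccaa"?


LCS of "ccebcd" and "eaccaa"
DP table:
           e    a    c    c    a    a
      0    0    0    0    0    0    0
  c   0    0    0    1    1    1    1
  c   0    0    0    1    2    2    2
  e   0    1    1    1    2    2    2
  b   0    1    1    1    2    2    2
  c   0    1    1    2    2    2    2
  d   0    1    1    2    2    2    2
LCS length = dp[6][6] = 2

2


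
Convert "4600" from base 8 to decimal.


Input: "4600" in base 8
Positional expansion:
  Digit '4' (value 4) x 8^3 = 2048
  Digit '6' (value 6) x 8^2 = 384
  Digit '0' (value 0) x 8^1 = 0
  Digit '0' (value 0) x 8^0 = 0
Sum = 2432

2432


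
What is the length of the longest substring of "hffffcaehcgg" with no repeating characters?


Input: "hffffcaehcgg"
Sliding window (track last position of each char):
  Position 0 ('h'): window [0,0] length 1 -- new best
  Position 1 ('f'): window [0,1] length 2 -- new best
  Position 2 ('f'): repeat (last at 1), move window start to 2
  Position 2 ('f'): window [2,2] length 1
  Position 3 ('f'): repeat (last at 2), move window start to 3
  Position 3 ('f'): window [3,3] length 1
  Position 4 ('f'): repeat (last at 3), move window start to 4
  Position 4 ('f'): window [4,4] length 1
  Position 5 ('c'): window [4,5] length 2
  Position 6 ('a'): window [4,6] length 3 -- new best
  Position 7 ('e'): window [4,7] length 4 -- new best
  Position 8 ('h'): window [4,8] length 5 -- new best
  Position 9 ('c'): repeat (last at 5), move window start to 6
  Position 9 ('c'): window [6,9] length 4
  Position 10 ('g'): window [6,10] length 5
  Position 11 ('g'): repeat (last at 10), move window start to 11
  Position 11 ('g'): window [11,11] length 1
Longest substring with no repeats: "fcaeh" with length 5

5


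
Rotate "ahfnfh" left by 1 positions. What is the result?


Input: "ahfnfh", rotate left by 1
First 1 characters: "a"
Remaining characters: "hfnfh"
Concatenate remaining + first: "hfnfh" + "a" = "hfnfha"

hfnfha


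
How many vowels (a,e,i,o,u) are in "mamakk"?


Input: mamakk
Checking each character:
  'm' at position 0: consonant
  'a' at position 1: vowel (running total: 1)
  'm' at position 2: consonant
  'a' at position 3: vowel (running total: 2)
  'k' at position 4: consonant
  'k' at position 5: consonant
Total vowels: 2

2


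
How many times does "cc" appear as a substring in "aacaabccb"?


Searching for "cc" in "aacaabccb"
Scanning each position:
  Position 0: "aa" => no
  Position 1: "ac" => no
  Position 2: "ca" => no
  Position 3: "aa" => no
  Position 4: "ab" => no
  Position 5: "bc" => no
  Position 6: "cc" => MATCH
  Position 7: "cb" => no
Total occurrences: 1

1


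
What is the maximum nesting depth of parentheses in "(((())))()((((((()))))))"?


Input: "(((())))()((((((()))))))"
Tracking depth:
  Position 0 '(': depth becomes 1
  Position 1 '(': depth becomes 2
  Position 2 '(': depth becomes 3
  Position 3 '(': depth becomes 4
  Position 4 ')': depth becomes 3
  Position 5 ')': depth becomes 2
  Position 6 ')': depth becomes 1
  Position 7 ')': depth becomes 0
  Position 8 '(': depth becomes 1
  Position 9 ')': depth becomes 0
  Position 10 '(': depth becomes 1
  Position 11 '(': depth becomes 2
  Position 12 '(': depth becomes 3
  Position 13 '(': depth becomes 4
  Position 14 '(': depth becomes 5
  Position 15 '(': depth becomes 6
  Position 16 '(': depth becomes 7
  Position 17 ')': depth becomes 6
  Position 18 ')': depth becomes 5
  Position 19 ')': depth becomes 4
  Position 20 ')': depth becomes 3
  Position 21 ')': depth becomes 2
  Position 22 ')': depth becomes 1
  Position 23 ')': depth becomes 0
Maximum depth reached: 7

7


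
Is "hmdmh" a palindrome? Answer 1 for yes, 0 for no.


Input: hmdmh
Reversed: hmdmh
  Compare pos 0 ('h') with pos 4 ('h'): match
  Compare pos 1 ('m') with pos 3 ('m'): match
Result: palindrome

1


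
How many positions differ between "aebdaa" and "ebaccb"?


Comparing "aebdaa" and "ebaccb" position by position:
  Position 0: 'a' vs 'e' => DIFFER
  Position 1: 'e' vs 'b' => DIFFER
  Position 2: 'b' vs 'a' => DIFFER
  Position 3: 'd' vs 'c' => DIFFER
  Position 4: 'a' vs 'c' => DIFFER
  Position 5: 'a' vs 'b' => DIFFER
Positions that differ: 6

6


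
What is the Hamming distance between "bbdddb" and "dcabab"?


Comparing "bbdddb" and "dcabab" position by position:
  Position 0: 'b' vs 'd' => differ
  Position 1: 'b' vs 'c' => differ
  Position 2: 'd' vs 'a' => differ
  Position 3: 'd' vs 'b' => differ
  Position 4: 'd' vs 'a' => differ
  Position 5: 'b' vs 'b' => same
Total differences (Hamming distance): 5

5


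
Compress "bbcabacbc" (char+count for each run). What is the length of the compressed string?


Input: bbcabacbc
Runs:
  'b' x 2 => "b2"
  'c' x 1 => "c1"
  'a' x 1 => "a1"
  'b' x 1 => "b1"
  'a' x 1 => "a1"
  'c' x 1 => "c1"
  'b' x 1 => "b1"
  'c' x 1 => "c1"
Compressed: "b2c1a1b1a1c1b1c1"
Compressed length: 16

16


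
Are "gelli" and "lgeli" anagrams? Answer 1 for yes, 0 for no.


Strings: "gelli", "lgeli"
Sorted first:  egill
Sorted second: egill
Sorted forms match => anagrams

1


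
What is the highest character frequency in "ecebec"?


Input: ecebec
Character counts:
  'b': 1
  'c': 2
  'e': 3
Maximum frequency: 3

3


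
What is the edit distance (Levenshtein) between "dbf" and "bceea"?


Computing edit distance: "dbf" -> "bceea"
DP table:
           b    c    e    e    a
      0    1    2    3    4    5
  d   1    1    2    3    4    5
  b   2    1    2    3    4    5
  f   3    2    2    3    4    5
Edit distance = dp[3][5] = 5

5


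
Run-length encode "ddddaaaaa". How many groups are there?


Input: ddddaaaaa
Scanning for consecutive runs:
  Group 1: 'd' x 4 (positions 0-3)
  Group 2: 'a' x 5 (positions 4-8)
Total groups: 2

2


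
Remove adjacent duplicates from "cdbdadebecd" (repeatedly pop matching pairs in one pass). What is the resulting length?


Input: cdbdadebecd
Stack-based adjacent duplicate removal:
  Read 'c': push. Stack: c
  Read 'd': push. Stack: cd
  Read 'b': push. Stack: cdb
  Read 'd': push. Stack: cdbd
  Read 'a': push. Stack: cdbda
  Read 'd': push. Stack: cdbdad
  Read 'e': push. Stack: cdbdade
  Read 'b': push. Stack: cdbdadeb
  Read 'e': push. Stack: cdbdadebe
  Read 'c': push. Stack: cdbdadebec
  Read 'd': push. Stack: cdbdadebecd
Final stack: "cdbdadebecd" (length 11)

11


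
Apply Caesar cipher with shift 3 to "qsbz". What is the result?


Caesar cipher: shift "qsbz" by 3
  'q' (pos 16) + 3 = pos 19 = 't'
  's' (pos 18) + 3 = pos 21 = 'v'
  'b' (pos 1) + 3 = pos 4 = 'e'
  'z' (pos 25) + 3 = pos 2 = 'c'
Result: tvec

tvec


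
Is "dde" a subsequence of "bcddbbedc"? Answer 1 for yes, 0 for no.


Check if "dde" is a subsequence of "bcddbbedc"
Greedy scan:
  Position 0 ('b'): no match needed
  Position 1 ('c'): no match needed
  Position 2 ('d'): matches sub[0] = 'd'
  Position 3 ('d'): matches sub[1] = 'd'
  Position 4 ('b'): no match needed
  Position 5 ('b'): no match needed
  Position 6 ('e'): matches sub[2] = 'e'
  Position 7 ('d'): no match needed
  Position 8 ('c'): no match needed
All 3 characters matched => is a subsequence

1


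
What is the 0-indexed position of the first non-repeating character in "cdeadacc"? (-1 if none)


Input: cdeadacc
Character frequencies:
  'a': 2
  'c': 3
  'd': 2
  'e': 1
Scanning left to right for freq == 1:
  Position 0 ('c'): freq=3, skip
  Position 1 ('d'): freq=2, skip
  Position 2 ('e'): unique! => answer = 2

2


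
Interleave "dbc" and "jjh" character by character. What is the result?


Interleaving "dbc" and "jjh":
  Position 0: 'd' from first, 'j' from second => "dj"
  Position 1: 'b' from first, 'j' from second => "bj"
  Position 2: 'c' from first, 'h' from second => "ch"
Result: djbjch

djbjch


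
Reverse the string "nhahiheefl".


Input: nhahiheefl
Reading characters right to left:
  Position 9: 'l'
  Position 8: 'f'
  Position 7: 'e'
  Position 6: 'e'
  Position 5: 'h'
  Position 4: 'i'
  Position 3: 'h'
  Position 2: 'a'
  Position 1: 'h'
  Position 0: 'n'
Reversed: lfeehihahn

lfeehihahn


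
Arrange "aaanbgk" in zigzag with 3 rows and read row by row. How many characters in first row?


Zigzag "aaanbgk" into 3 rows:
Placing characters:
  'a' => row 0
  'a' => row 1
  'a' => row 2
  'n' => row 1
  'b' => row 0
  'g' => row 1
  'k' => row 2
Rows:
  Row 0: "ab"
  Row 1: "ang"
  Row 2: "ak"
First row length: 2

2


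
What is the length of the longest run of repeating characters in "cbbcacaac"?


Input: "cbbcacaac"
Scanning for longest run:
  Position 1 ('b'): new char, reset run to 1
  Position 2 ('b'): continues run of 'b', length=2
  Position 3 ('c'): new char, reset run to 1
  Position 4 ('a'): new char, reset run to 1
  Position 5 ('c'): new char, reset run to 1
  Position 6 ('a'): new char, reset run to 1
  Position 7 ('a'): continues run of 'a', length=2
  Position 8 ('c'): new char, reset run to 1
Longest run: 'b' with length 2

2


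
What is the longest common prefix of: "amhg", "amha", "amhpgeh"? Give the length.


Words: amhg, amha, amhpgeh
  Position 0: all 'a' => match
  Position 1: all 'm' => match
  Position 2: all 'h' => match
  Position 3: ('g', 'a', 'p') => mismatch, stop
LCP = "amh" (length 3)

3


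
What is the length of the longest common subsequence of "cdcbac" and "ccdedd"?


LCS of "cdcbac" and "ccdedd"
DP table:
           c    c    d    e    d    d
      0    0    0    0    0    0    0
  c   0    1    1    1    1    1    1
  d   0    1    1    2    2    2    2
  c   0    1    2    2    2    2    2
  b   0    1    2    2    2    2    2
  a   0    1    2    2    2    2    2
  c   0    1    2    2    2    2    2
LCS length = dp[6][6] = 2

2


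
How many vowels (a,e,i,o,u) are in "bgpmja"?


Input: bgpmja
Checking each character:
  'b' at position 0: consonant
  'g' at position 1: consonant
  'p' at position 2: consonant
  'm' at position 3: consonant
  'j' at position 4: consonant
  'a' at position 5: vowel (running total: 1)
Total vowels: 1

1


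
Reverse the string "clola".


Input: clola
Reading characters right to left:
  Position 4: 'a'
  Position 3: 'l'
  Position 2: 'o'
  Position 1: 'l'
  Position 0: 'c'
Reversed: alolc

alolc


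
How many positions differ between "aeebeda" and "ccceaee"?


Comparing "aeebeda" and "ccceaee" position by position:
  Position 0: 'a' vs 'c' => DIFFER
  Position 1: 'e' vs 'c' => DIFFER
  Position 2: 'e' vs 'c' => DIFFER
  Position 3: 'b' vs 'e' => DIFFER
  Position 4: 'e' vs 'a' => DIFFER
  Position 5: 'd' vs 'e' => DIFFER
  Position 6: 'a' vs 'e' => DIFFER
Positions that differ: 7

7


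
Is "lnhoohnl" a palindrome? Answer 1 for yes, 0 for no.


Input: lnhoohnl
Reversed: lnhoohnl
  Compare pos 0 ('l') with pos 7 ('l'): match
  Compare pos 1 ('n') with pos 6 ('n'): match
  Compare pos 2 ('h') with pos 5 ('h'): match
  Compare pos 3 ('o') with pos 4 ('o'): match
Result: palindrome

1


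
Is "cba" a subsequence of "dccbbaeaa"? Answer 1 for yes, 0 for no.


Check if "cba" is a subsequence of "dccbbaeaa"
Greedy scan:
  Position 0 ('d'): no match needed
  Position 1 ('c'): matches sub[0] = 'c'
  Position 2 ('c'): no match needed
  Position 3 ('b'): matches sub[1] = 'b'
  Position 4 ('b'): no match needed
  Position 5 ('a'): matches sub[2] = 'a'
  Position 6 ('e'): no match needed
  Position 7 ('a'): no match needed
  Position 8 ('a'): no match needed
All 3 characters matched => is a subsequence

1


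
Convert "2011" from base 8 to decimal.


Input: "2011" in base 8
Positional expansion:
  Digit '2' (value 2) x 8^3 = 1024
  Digit '0' (value 0) x 8^2 = 0
  Digit '1' (value 1) x 8^1 = 8
  Digit '1' (value 1) x 8^0 = 1
Sum = 1033

1033


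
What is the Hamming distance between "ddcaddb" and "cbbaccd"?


Comparing "ddcaddb" and "cbbaccd" position by position:
  Position 0: 'd' vs 'c' => differ
  Position 1: 'd' vs 'b' => differ
  Position 2: 'c' vs 'b' => differ
  Position 3: 'a' vs 'a' => same
  Position 4: 'd' vs 'c' => differ
  Position 5: 'd' vs 'c' => differ
  Position 6: 'b' vs 'd' => differ
Total differences (Hamming distance): 6

6


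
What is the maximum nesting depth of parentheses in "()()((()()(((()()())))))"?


Input: "()()((()()(((()()())))))"
Tracking depth:
  Position 0 '(': depth becomes 1
  Position 1 ')': depth becomes 0
  Position 2 '(': depth becomes 1
  Position 3 ')': depth becomes 0
  Position 4 '(': depth becomes 1
  Position 5 '(': depth becomes 2
  Position 6 '(': depth becomes 3
  Position 7 ')': depth becomes 2
  Position 8 '(': depth becomes 3
  Position 9 ')': depth becomes 2
  Position 10 '(': depth becomes 3
  Position 11 '(': depth becomes 4
  Position 12 '(': depth becomes 5
  Position 13 '(': depth becomes 6
  Position 14 ')': depth becomes 5
  Position 15 '(': depth becomes 6
  Position 16 ')': depth becomes 5
  Position 17 '(': depth becomes 6
  Position 18 ')': depth becomes 5
  Position 19 ')': depth becomes 4
  Position 20 ')': depth becomes 3
  Position 21 ')': depth becomes 2
  Position 22 ')': depth becomes 1
  Position 23 ')': depth becomes 0
Maximum depth reached: 6

6


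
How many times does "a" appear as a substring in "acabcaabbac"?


Searching for "a" in "acabcaabbac"
Scanning each position:
  Position 0: "a" => MATCH
  Position 1: "c" => no
  Position 2: "a" => MATCH
  Position 3: "b" => no
  Position 4: "c" => no
  Position 5: "a" => MATCH
  Position 6: "a" => MATCH
  Position 7: "b" => no
  Position 8: "b" => no
  Position 9: "a" => MATCH
  Position 10: "c" => no
Total occurrences: 5

5


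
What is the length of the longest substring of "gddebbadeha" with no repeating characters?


Input: "gddebbadeha"
Sliding window (track last position of each char):
  Position 0 ('g'): window [0,0] length 1 -- new best
  Position 1 ('d'): window [0,1] length 2 -- new best
  Position 2 ('d'): repeat (last at 1), move window start to 2
  Position 2 ('d'): window [2,2] length 1
  Position 3 ('e'): window [2,3] length 2
  Position 4 ('b'): window [2,4] length 3 -- new best
  Position 5 ('b'): repeat (last at 4), move window start to 5
  Position 5 ('b'): window [5,5] length 1
  Position 6 ('a'): window [5,6] length 2
  Position 7 ('d'): window [5,7] length 3
  Position 8 ('e'): window [5,8] length 4 -- new best
  Position 9 ('h'): window [5,9] length 5 -- new best
  Position 10 ('a'): repeat (last at 6), move window start to 7
  Position 10 ('a'): window [7,10] length 4
Longest substring with no repeats: "badeh" with length 5

5


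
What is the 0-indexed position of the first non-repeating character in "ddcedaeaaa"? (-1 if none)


Input: ddcedaeaaa
Character frequencies:
  'a': 4
  'c': 1
  'd': 3
  'e': 2
Scanning left to right for freq == 1:
  Position 0 ('d'): freq=3, skip
  Position 1 ('d'): freq=3, skip
  Position 2 ('c'): unique! => answer = 2

2


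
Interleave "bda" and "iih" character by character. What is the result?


Interleaving "bda" and "iih":
  Position 0: 'b' from first, 'i' from second => "bi"
  Position 1: 'd' from first, 'i' from second => "di"
  Position 2: 'a' from first, 'h' from second => "ah"
Result: bidiah

bidiah


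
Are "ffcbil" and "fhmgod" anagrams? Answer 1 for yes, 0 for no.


Strings: "ffcbil", "fhmgod"
Sorted first:  bcffil
Sorted second: dfghmo
Differ at position 0: 'b' vs 'd' => not anagrams

0


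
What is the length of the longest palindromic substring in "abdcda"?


Input: "abdcda"
Checking substrings for palindromes:
  [2:5] "dcd" (len 3) => palindrome
Longest palindromic substring: "dcd" with length 3

3


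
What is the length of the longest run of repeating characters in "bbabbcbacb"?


Input: "bbabbcbacb"
Scanning for longest run:
  Position 1 ('b'): continues run of 'b', length=2
  Position 2 ('a'): new char, reset run to 1
  Position 3 ('b'): new char, reset run to 1
  Position 4 ('b'): continues run of 'b', length=2
  Position 5 ('c'): new char, reset run to 1
  Position 6 ('b'): new char, reset run to 1
  Position 7 ('a'): new char, reset run to 1
  Position 8 ('c'): new char, reset run to 1
  Position 9 ('b'): new char, reset run to 1
Longest run: 'b' with length 2

2


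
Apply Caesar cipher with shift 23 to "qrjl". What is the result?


Caesar cipher: shift "qrjl" by 23
  'q' (pos 16) + 23 = pos 13 = 'n'
  'r' (pos 17) + 23 = pos 14 = 'o'
  'j' (pos 9) + 23 = pos 6 = 'g'
  'l' (pos 11) + 23 = pos 8 = 'i'
Result: nogi

nogi


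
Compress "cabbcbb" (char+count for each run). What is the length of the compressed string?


Input: cabbcbb
Runs:
  'c' x 1 => "c1"
  'a' x 1 => "a1"
  'b' x 2 => "b2"
  'c' x 1 => "c1"
  'b' x 2 => "b2"
Compressed: "c1a1b2c1b2"
Compressed length: 10

10


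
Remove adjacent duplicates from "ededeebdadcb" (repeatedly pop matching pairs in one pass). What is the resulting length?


Input: ededeebdadcb
Stack-based adjacent duplicate removal:
  Read 'e': push. Stack: e
  Read 'd': push. Stack: ed
  Read 'e': push. Stack: ede
  Read 'd': push. Stack: eded
  Read 'e': push. Stack: edede
  Read 'e': matches stack top 'e' => pop. Stack: eded
  Read 'b': push. Stack: ededb
  Read 'd': push. Stack: ededbd
  Read 'a': push. Stack: ededbda
  Read 'd': push. Stack: ededbdad
  Read 'c': push. Stack: ededbdadc
  Read 'b': push. Stack: ededbdadcb
Final stack: "ededbdadcb" (length 10)

10


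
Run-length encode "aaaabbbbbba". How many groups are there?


Input: aaaabbbbbba
Scanning for consecutive runs:
  Group 1: 'a' x 4 (positions 0-3)
  Group 2: 'b' x 6 (positions 4-9)
  Group 3: 'a' x 1 (positions 10-10)
Total groups: 3

3


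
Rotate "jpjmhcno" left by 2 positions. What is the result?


Input: "jpjmhcno", rotate left by 2
First 2 characters: "jp"
Remaining characters: "jmhcno"
Concatenate remaining + first: "jmhcno" + "jp" = "jmhcnojp"

jmhcnojp


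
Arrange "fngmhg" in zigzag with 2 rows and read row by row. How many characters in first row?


Zigzag "fngmhg" into 2 rows:
Placing characters:
  'f' => row 0
  'n' => row 1
  'g' => row 0
  'm' => row 1
  'h' => row 0
  'g' => row 1
Rows:
  Row 0: "fgh"
  Row 1: "nmg"
First row length: 3

3


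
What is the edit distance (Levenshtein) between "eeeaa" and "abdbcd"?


Computing edit distance: "eeeaa" -> "abdbcd"
DP table:
           a    b    d    b    c    d
      0    1    2    3    4    5    6
  e   1    1    2    3    4    5    6
  e   2    2    2    3    4    5    6
  e   3    3    3    3    4    5    6
  a   4    3    4    4    4    5    6
  a   5    4    4    5    5    5    6
Edit distance = dp[5][6] = 6

6


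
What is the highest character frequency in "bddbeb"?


Input: bddbeb
Character counts:
  'b': 3
  'd': 2
  'e': 1
Maximum frequency: 3

3


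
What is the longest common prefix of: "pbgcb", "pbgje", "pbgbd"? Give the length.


Words: pbgcb, pbgje, pbgbd
  Position 0: all 'p' => match
  Position 1: all 'b' => match
  Position 2: all 'g' => match
  Position 3: ('c', 'j', 'b') => mismatch, stop
LCP = "pbg" (length 3)

3


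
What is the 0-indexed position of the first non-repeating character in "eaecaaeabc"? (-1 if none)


Input: eaecaaeabc
Character frequencies:
  'a': 4
  'b': 1
  'c': 2
  'e': 3
Scanning left to right for freq == 1:
  Position 0 ('e'): freq=3, skip
  Position 1 ('a'): freq=4, skip
  Position 2 ('e'): freq=3, skip
  Position 3 ('c'): freq=2, skip
  Position 4 ('a'): freq=4, skip
  Position 5 ('a'): freq=4, skip
  Position 6 ('e'): freq=3, skip
  Position 7 ('a'): freq=4, skip
  Position 8 ('b'): unique! => answer = 8

8


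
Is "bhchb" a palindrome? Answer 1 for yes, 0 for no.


Input: bhchb
Reversed: bhchb
  Compare pos 0 ('b') with pos 4 ('b'): match
  Compare pos 1 ('h') with pos 3 ('h'): match
Result: palindrome

1


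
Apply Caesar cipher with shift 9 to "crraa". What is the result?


Caesar cipher: shift "crraa" by 9
  'c' (pos 2) + 9 = pos 11 = 'l'
  'r' (pos 17) + 9 = pos 0 = 'a'
  'r' (pos 17) + 9 = pos 0 = 'a'
  'a' (pos 0) + 9 = pos 9 = 'j'
  'a' (pos 0) + 9 = pos 9 = 'j'
Result: laajj

laajj


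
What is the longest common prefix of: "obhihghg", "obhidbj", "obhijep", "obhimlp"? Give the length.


Words: obhihghg, obhidbj, obhijep, obhimlp
  Position 0: all 'o' => match
  Position 1: all 'b' => match
  Position 2: all 'h' => match
  Position 3: all 'i' => match
  Position 4: ('h', 'd', 'j', 'm') => mismatch, stop
LCP = "obhi" (length 4)

4


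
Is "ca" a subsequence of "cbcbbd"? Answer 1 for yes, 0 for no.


Check if "ca" is a subsequence of "cbcbbd"
Greedy scan:
  Position 0 ('c'): matches sub[0] = 'c'
  Position 1 ('b'): no match needed
  Position 2 ('c'): no match needed
  Position 3 ('b'): no match needed
  Position 4 ('b'): no match needed
  Position 5 ('d'): no match needed
Only matched 1/2 characters => not a subsequence

0


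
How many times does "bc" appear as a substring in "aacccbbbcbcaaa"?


Searching for "bc" in "aacccbbbcbcaaa"
Scanning each position:
  Position 0: "aa" => no
  Position 1: "ac" => no
  Position 2: "cc" => no
  Position 3: "cc" => no
  Position 4: "cb" => no
  Position 5: "bb" => no
  Position 6: "bb" => no
  Position 7: "bc" => MATCH
  Position 8: "cb" => no
  Position 9: "bc" => MATCH
  Position 10: "ca" => no
  Position 11: "aa" => no
  Position 12: "aa" => no
Total occurrences: 2

2


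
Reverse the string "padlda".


Input: padlda
Reading characters right to left:
  Position 5: 'a'
  Position 4: 'd'
  Position 3: 'l'
  Position 2: 'd'
  Position 1: 'a'
  Position 0: 'p'
Reversed: adldap

adldap


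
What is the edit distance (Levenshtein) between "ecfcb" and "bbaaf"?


Computing edit distance: "ecfcb" -> "bbaaf"
DP table:
           b    b    a    a    f
      0    1    2    3    4    5
  e   1    1    2    3    4    5
  c   2    2    2    3    4    5
  f   3    3    3    3    4    4
  c   4    4    4    4    4    5
  b   5    4    4    5    5    5
Edit distance = dp[5][5] = 5

5


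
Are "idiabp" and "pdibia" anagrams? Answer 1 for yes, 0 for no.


Strings: "idiabp", "pdibia"
Sorted first:  abdiip
Sorted second: abdiip
Sorted forms match => anagrams

1


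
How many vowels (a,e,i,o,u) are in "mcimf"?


Input: mcimf
Checking each character:
  'm' at position 0: consonant
  'c' at position 1: consonant
  'i' at position 2: vowel (running total: 1)
  'm' at position 3: consonant
  'f' at position 4: consonant
Total vowels: 1

1


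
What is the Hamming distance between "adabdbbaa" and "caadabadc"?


Comparing "adabdbbaa" and "caadabadc" position by position:
  Position 0: 'a' vs 'c' => differ
  Position 1: 'd' vs 'a' => differ
  Position 2: 'a' vs 'a' => same
  Position 3: 'b' vs 'd' => differ
  Position 4: 'd' vs 'a' => differ
  Position 5: 'b' vs 'b' => same
  Position 6: 'b' vs 'a' => differ
  Position 7: 'a' vs 'd' => differ
  Position 8: 'a' vs 'c' => differ
Total differences (Hamming distance): 7

7


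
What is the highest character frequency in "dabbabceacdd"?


Input: dabbabceacdd
Character counts:
  'a': 3
  'b': 3
  'c': 2
  'd': 3
  'e': 1
Maximum frequency: 3

3


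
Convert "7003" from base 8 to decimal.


Input: "7003" in base 8
Positional expansion:
  Digit '7' (value 7) x 8^3 = 3584
  Digit '0' (value 0) x 8^2 = 0
  Digit '0' (value 0) x 8^1 = 0
  Digit '3' (value 3) x 8^0 = 3
Sum = 3587

3587


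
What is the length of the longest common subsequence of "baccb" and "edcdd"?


LCS of "baccb" and "edcdd"
DP table:
           e    d    c    d    d
      0    0    0    0    0    0
  b   0    0    0    0    0    0
  a   0    0    0    0    0    0
  c   0    0    0    1    1    1
  c   0    0    0    1    1    1
  b   0    0    0    1    1    1
LCS length = dp[5][5] = 1

1


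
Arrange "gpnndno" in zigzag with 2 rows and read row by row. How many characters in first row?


Zigzag "gpnndno" into 2 rows:
Placing characters:
  'g' => row 0
  'p' => row 1
  'n' => row 0
  'n' => row 1
  'd' => row 0
  'n' => row 1
  'o' => row 0
Rows:
  Row 0: "gndo"
  Row 1: "pnn"
First row length: 4

4


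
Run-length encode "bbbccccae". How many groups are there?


Input: bbbccccae
Scanning for consecutive runs:
  Group 1: 'b' x 3 (positions 0-2)
  Group 2: 'c' x 4 (positions 3-6)
  Group 3: 'a' x 1 (positions 7-7)
  Group 4: 'e' x 1 (positions 8-8)
Total groups: 4

4


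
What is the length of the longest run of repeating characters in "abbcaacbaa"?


Input: "abbcaacbaa"
Scanning for longest run:
  Position 1 ('b'): new char, reset run to 1
  Position 2 ('b'): continues run of 'b', length=2
  Position 3 ('c'): new char, reset run to 1
  Position 4 ('a'): new char, reset run to 1
  Position 5 ('a'): continues run of 'a', length=2
  Position 6 ('c'): new char, reset run to 1
  Position 7 ('b'): new char, reset run to 1
  Position 8 ('a'): new char, reset run to 1
  Position 9 ('a'): continues run of 'a', length=2
Longest run: 'b' with length 2

2


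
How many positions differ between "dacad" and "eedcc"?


Comparing "dacad" and "eedcc" position by position:
  Position 0: 'd' vs 'e' => DIFFER
  Position 1: 'a' vs 'e' => DIFFER
  Position 2: 'c' vs 'd' => DIFFER
  Position 3: 'a' vs 'c' => DIFFER
  Position 4: 'd' vs 'c' => DIFFER
Positions that differ: 5

5


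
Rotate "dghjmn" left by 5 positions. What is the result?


Input: "dghjmn", rotate left by 5
First 5 characters: "dghjm"
Remaining characters: "n"
Concatenate remaining + first: "n" + "dghjm" = "ndghjm"

ndghjm


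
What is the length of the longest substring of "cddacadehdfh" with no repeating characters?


Input: "cddacadehdfh"
Sliding window (track last position of each char):
  Position 0 ('c'): window [0,0] length 1 -- new best
  Position 1 ('d'): window [0,1] length 2 -- new best
  Position 2 ('d'): repeat (last at 1), move window start to 2
  Position 2 ('d'): window [2,2] length 1
  Position 3 ('a'): window [2,3] length 2
  Position 4 ('c'): window [2,4] length 3 -- new best
  Position 5 ('a'): repeat (last at 3), move window start to 4
  Position 5 ('a'): window [4,5] length 2
  Position 6 ('d'): window [4,6] length 3
  Position 7 ('e'): window [4,7] length 4 -- new best
  Position 8 ('h'): window [4,8] length 5 -- new best
  Position 9 ('d'): repeat (last at 6), move window start to 7
  Position 9 ('d'): window [7,9] length 3
  Position 10 ('f'): window [7,10] length 4
  Position 11 ('h'): repeat (last at 8), move window start to 9
  Position 11 ('h'): window [9,11] length 3
Longest substring with no repeats: "cadeh" with length 5

5


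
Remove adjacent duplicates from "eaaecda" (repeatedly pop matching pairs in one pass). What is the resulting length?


Input: eaaecda
Stack-based adjacent duplicate removal:
  Read 'e': push. Stack: e
  Read 'a': push. Stack: ea
  Read 'a': matches stack top 'a' => pop. Stack: e
  Read 'e': matches stack top 'e' => pop. Stack: (empty)
  Read 'c': push. Stack: c
  Read 'd': push. Stack: cd
  Read 'a': push. Stack: cda
Final stack: "cda" (length 3)

3


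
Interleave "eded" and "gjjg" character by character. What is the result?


Interleaving "eded" and "gjjg":
  Position 0: 'e' from first, 'g' from second => "eg"
  Position 1: 'd' from first, 'j' from second => "dj"
  Position 2: 'e' from first, 'j' from second => "ej"
  Position 3: 'd' from first, 'g' from second => "dg"
Result: egdjejdg

egdjejdg


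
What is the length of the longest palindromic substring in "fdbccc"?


Input: "fdbccc"
Checking substrings for palindromes:
  [3:6] "ccc" (len 3) => palindrome
  [3:5] "cc" (len 2) => palindrome
  [4:6] "cc" (len 2) => palindrome
Longest palindromic substring: "ccc" with length 3

3


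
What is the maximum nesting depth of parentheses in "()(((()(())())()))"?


Input: "()(((()(())())()))"
Tracking depth:
  Position 0 '(': depth becomes 1
  Position 1 ')': depth becomes 0
  Position 2 '(': depth becomes 1
  Position 3 '(': depth becomes 2
  Position 4 '(': depth becomes 3
  Position 5 '(': depth becomes 4
  Position 6 ')': depth becomes 3
  Position 7 '(': depth becomes 4
  Position 8 '(': depth becomes 5
  Position 9 ')': depth becomes 4
  Position 10 ')': depth becomes 3
  Position 11 '(': depth becomes 4
  Position 12 ')': depth becomes 3
  Position 13 ')': depth becomes 2
  Position 14 '(': depth becomes 3
  Position 15 ')': depth becomes 2
  Position 16 ')': depth becomes 1
  Position 17 ')': depth becomes 0
Maximum depth reached: 5

5


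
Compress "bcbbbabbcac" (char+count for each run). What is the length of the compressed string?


Input: bcbbbabbcac
Runs:
  'b' x 1 => "b1"
  'c' x 1 => "c1"
  'b' x 3 => "b3"
  'a' x 1 => "a1"
  'b' x 2 => "b2"
  'c' x 1 => "c1"
  'a' x 1 => "a1"
  'c' x 1 => "c1"
Compressed: "b1c1b3a1b2c1a1c1"
Compressed length: 16

16


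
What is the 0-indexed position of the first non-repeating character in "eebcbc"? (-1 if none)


Input: eebcbc
Character frequencies:
  'b': 2
  'c': 2
  'e': 2
Scanning left to right for freq == 1:
  Position 0 ('e'): freq=2, skip
  Position 1 ('e'): freq=2, skip
  Position 2 ('b'): freq=2, skip
  Position 3 ('c'): freq=2, skip
  Position 4 ('b'): freq=2, skip
  Position 5 ('c'): freq=2, skip
  No unique character found => answer = -1

-1


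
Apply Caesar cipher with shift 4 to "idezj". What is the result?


Caesar cipher: shift "idezj" by 4
  'i' (pos 8) + 4 = pos 12 = 'm'
  'd' (pos 3) + 4 = pos 7 = 'h'
  'e' (pos 4) + 4 = pos 8 = 'i'
  'z' (pos 25) + 4 = pos 3 = 'd'
  'j' (pos 9) + 4 = pos 13 = 'n'
Result: mhidn

mhidn


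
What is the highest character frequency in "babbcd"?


Input: babbcd
Character counts:
  'a': 1
  'b': 3
  'c': 1
  'd': 1
Maximum frequency: 3

3


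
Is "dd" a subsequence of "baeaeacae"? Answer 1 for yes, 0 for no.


Check if "dd" is a subsequence of "baeaeacae"
Greedy scan:
  Position 0 ('b'): no match needed
  Position 1 ('a'): no match needed
  Position 2 ('e'): no match needed
  Position 3 ('a'): no match needed
  Position 4 ('e'): no match needed
  Position 5 ('a'): no match needed
  Position 6 ('c'): no match needed
  Position 7 ('a'): no match needed
  Position 8 ('e'): no match needed
Only matched 0/2 characters => not a subsequence

0


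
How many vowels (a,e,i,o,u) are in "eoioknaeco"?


Input: eoioknaeco
Checking each character:
  'e' at position 0: vowel (running total: 1)
  'o' at position 1: vowel (running total: 2)
  'i' at position 2: vowel (running total: 3)
  'o' at position 3: vowel (running total: 4)
  'k' at position 4: consonant
  'n' at position 5: consonant
  'a' at position 6: vowel (running total: 5)
  'e' at position 7: vowel (running total: 6)
  'c' at position 8: consonant
  'o' at position 9: vowel (running total: 7)
Total vowels: 7

7


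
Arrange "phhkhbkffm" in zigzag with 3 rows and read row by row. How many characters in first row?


Zigzag "phhkhbkffm" into 3 rows:
Placing characters:
  'p' => row 0
  'h' => row 1
  'h' => row 2
  'k' => row 1
  'h' => row 0
  'b' => row 1
  'k' => row 2
  'f' => row 1
  'f' => row 0
  'm' => row 1
Rows:
  Row 0: "phf"
  Row 1: "hkbfm"
  Row 2: "hk"
First row length: 3

3


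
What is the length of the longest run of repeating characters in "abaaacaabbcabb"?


Input: "abaaacaabbcabb"
Scanning for longest run:
  Position 1 ('b'): new char, reset run to 1
  Position 2 ('a'): new char, reset run to 1
  Position 3 ('a'): continues run of 'a', length=2
  Position 4 ('a'): continues run of 'a', length=3
  Position 5 ('c'): new char, reset run to 1
  Position 6 ('a'): new char, reset run to 1
  Position 7 ('a'): continues run of 'a', length=2
  Position 8 ('b'): new char, reset run to 1
  Position 9 ('b'): continues run of 'b', length=2
  Position 10 ('c'): new char, reset run to 1
  Position 11 ('a'): new char, reset run to 1
  Position 12 ('b'): new char, reset run to 1
  Position 13 ('b'): continues run of 'b', length=2
Longest run: 'a' with length 3

3


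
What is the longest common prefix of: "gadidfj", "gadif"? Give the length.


Words: gadidfj, gadif
  Position 0: all 'g' => match
  Position 1: all 'a' => match
  Position 2: all 'd' => match
  Position 3: all 'i' => match
  Position 4: ('d', 'f') => mismatch, stop
LCP = "gadi" (length 4)

4


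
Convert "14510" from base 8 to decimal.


Input: "14510" in base 8
Positional expansion:
  Digit '1' (value 1) x 8^4 = 4096
  Digit '4' (value 4) x 8^3 = 2048
  Digit '5' (value 5) x 8^2 = 320
  Digit '1' (value 1) x 8^1 = 8
  Digit '0' (value 0) x 8^0 = 0
Sum = 6472

6472


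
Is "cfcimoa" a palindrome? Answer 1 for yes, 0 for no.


Input: cfcimoa
Reversed: aomicfc
  Compare pos 0 ('c') with pos 6 ('a'): MISMATCH
  Compare pos 1 ('f') with pos 5 ('o'): MISMATCH
  Compare pos 2 ('c') with pos 4 ('m'): MISMATCH
Result: not a palindrome

0


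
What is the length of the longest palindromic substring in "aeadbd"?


Input: "aeadbd"
Checking substrings for palindromes:
  [0:3] "aea" (len 3) => palindrome
  [3:6] "dbd" (len 3) => palindrome
Longest palindromic substring: "aea" with length 3

3


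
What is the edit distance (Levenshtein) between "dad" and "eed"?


Computing edit distance: "dad" -> "eed"
DP table:
           e    e    d
      0    1    2    3
  d   1    1    2    2
  a   2    2    2    3
  d   3    3    3    2
Edit distance = dp[3][3] = 2

2


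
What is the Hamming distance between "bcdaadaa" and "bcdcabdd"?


Comparing "bcdaadaa" and "bcdcabdd" position by position:
  Position 0: 'b' vs 'b' => same
  Position 1: 'c' vs 'c' => same
  Position 2: 'd' vs 'd' => same
  Position 3: 'a' vs 'c' => differ
  Position 4: 'a' vs 'a' => same
  Position 5: 'd' vs 'b' => differ
  Position 6: 'a' vs 'd' => differ
  Position 7: 'a' vs 'd' => differ
Total differences (Hamming distance): 4

4


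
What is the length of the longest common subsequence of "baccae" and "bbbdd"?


LCS of "baccae" and "bbbdd"
DP table:
           b    b    b    d    d
      0    0    0    0    0    0
  b   0    1    1    1    1    1
  a   0    1    1    1    1    1
  c   0    1    1    1    1    1
  c   0    1    1    1    1    1
  a   0    1    1    1    1    1
  e   0    1    1    1    1    1
LCS length = dp[6][5] = 1

1


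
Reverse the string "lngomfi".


Input: lngomfi
Reading characters right to left:
  Position 6: 'i'
  Position 5: 'f'
  Position 4: 'm'
  Position 3: 'o'
  Position 2: 'g'
  Position 1: 'n'
  Position 0: 'l'
Reversed: ifmognl

ifmognl


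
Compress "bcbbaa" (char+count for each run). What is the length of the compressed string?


Input: bcbbaa
Runs:
  'b' x 1 => "b1"
  'c' x 1 => "c1"
  'b' x 2 => "b2"
  'a' x 2 => "a2"
Compressed: "b1c1b2a2"
Compressed length: 8

8


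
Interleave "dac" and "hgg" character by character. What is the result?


Interleaving "dac" and "hgg":
  Position 0: 'd' from first, 'h' from second => "dh"
  Position 1: 'a' from first, 'g' from second => "ag"
  Position 2: 'c' from first, 'g' from second => "cg"
Result: dhagcg

dhagcg


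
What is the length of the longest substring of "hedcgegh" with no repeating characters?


Input: "hedcgegh"
Sliding window (track last position of each char):
  Position 0 ('h'): window [0,0] length 1 -- new best
  Position 1 ('e'): window [0,1] length 2 -- new best
  Position 2 ('d'): window [0,2] length 3 -- new best
  Position 3 ('c'): window [0,3] length 4 -- new best
  Position 4 ('g'): window [0,4] length 5 -- new best
  Position 5 ('e'): repeat (last at 1), move window start to 2
  Position 5 ('e'): window [2,5] length 4
  Position 6 ('g'): repeat (last at 4), move window start to 5
  Position 6 ('g'): window [5,6] length 2
  Position 7 ('h'): window [5,7] length 3
Longest substring with no repeats: "hedcg" with length 5

5


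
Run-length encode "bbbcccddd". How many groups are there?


Input: bbbcccddd
Scanning for consecutive runs:
  Group 1: 'b' x 3 (positions 0-2)
  Group 2: 'c' x 3 (positions 3-5)
  Group 3: 'd' x 3 (positions 6-8)
Total groups: 3

3


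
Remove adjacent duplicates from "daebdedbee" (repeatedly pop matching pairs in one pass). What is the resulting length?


Input: daebdedbee
Stack-based adjacent duplicate removal:
  Read 'd': push. Stack: d
  Read 'a': push. Stack: da
  Read 'e': push. Stack: dae
  Read 'b': push. Stack: daeb
  Read 'd': push. Stack: daebd
  Read 'e': push. Stack: daebde
  Read 'd': push. Stack: daebded
  Read 'b': push. Stack: daebdedb
  Read 'e': push. Stack: daebdedbe
  Read 'e': matches stack top 'e' => pop. Stack: daebdedb
Final stack: "daebdedb" (length 8)

8


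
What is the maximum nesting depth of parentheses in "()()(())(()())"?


Input: "()()(())(()())"
Tracking depth:
  Position 0 '(': depth becomes 1
  Position 1 ')': depth becomes 0
  Position 2 '(': depth becomes 1
  Position 3 ')': depth becomes 0
  Position 4 '(': depth becomes 1
  Position 5 '(': depth becomes 2
  Position 6 ')': depth becomes 1
  Position 7 ')': depth becomes 0
  Position 8 '(': depth becomes 1
  Position 9 '(': depth becomes 2
  Position 10 ')': depth becomes 1
  Position 11 '(': depth becomes 2
  Position 12 ')': depth becomes 1
  Position 13 ')': depth becomes 0
Maximum depth reached: 2

2


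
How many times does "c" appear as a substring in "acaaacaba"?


Searching for "c" in "acaaacaba"
Scanning each position:
  Position 0: "a" => no
  Position 1: "c" => MATCH
  Position 2: "a" => no
  Position 3: "a" => no
  Position 4: "a" => no
  Position 5: "c" => MATCH
  Position 6: "a" => no
  Position 7: "b" => no
  Position 8: "a" => no
Total occurrences: 2

2


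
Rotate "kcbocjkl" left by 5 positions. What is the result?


Input: "kcbocjkl", rotate left by 5
First 5 characters: "kcboc"
Remaining characters: "jkl"
Concatenate remaining + first: "jkl" + "kcboc" = "jklkcboc"

jklkcboc


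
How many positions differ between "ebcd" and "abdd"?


Comparing "ebcd" and "abdd" position by position:
  Position 0: 'e' vs 'a' => DIFFER
  Position 1: 'b' vs 'b' => same
  Position 2: 'c' vs 'd' => DIFFER
  Position 3: 'd' vs 'd' => same
Positions that differ: 2

2


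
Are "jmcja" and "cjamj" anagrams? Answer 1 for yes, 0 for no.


Strings: "jmcja", "cjamj"
Sorted first:  acjjm
Sorted second: acjjm
Sorted forms match => anagrams

1


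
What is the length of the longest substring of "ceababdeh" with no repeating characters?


Input: "ceababdeh"
Sliding window (track last position of each char):
  Position 0 ('c'): window [0,0] length 1 -- new best
  Position 1 ('e'): window [0,1] length 2 -- new best
  Position 2 ('a'): window [0,2] length 3 -- new best
  Position 3 ('b'): window [0,3] length 4 -- new best
  Position 4 ('a'): repeat (last at 2), move window start to 3
  Position 4 ('a'): window [3,4] length 2
  Position 5 ('b'): repeat (last at 3), move window start to 4
  Position 5 ('b'): window [4,5] length 2
  Position 6 ('d'): window [4,6] length 3
  Position 7 ('e'): window [4,7] length 4
  Position 8 ('h'): window [4,8] length 5 -- new best
Longest substring with no repeats: "abdeh" with length 5

5


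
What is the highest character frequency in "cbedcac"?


Input: cbedcac
Character counts:
  'a': 1
  'b': 1
  'c': 3
  'd': 1
  'e': 1
Maximum frequency: 3

3


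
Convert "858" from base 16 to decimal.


Input: "858" in base 16
Positional expansion:
  Digit '8' (value 8) x 16^2 = 2048
  Digit '5' (value 5) x 16^1 = 80
  Digit '8' (value 8) x 16^0 = 8
Sum = 2136

2136


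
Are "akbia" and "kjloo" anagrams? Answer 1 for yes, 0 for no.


Strings: "akbia", "kjloo"
Sorted first:  aabik
Sorted second: jkloo
Differ at position 0: 'a' vs 'j' => not anagrams

0


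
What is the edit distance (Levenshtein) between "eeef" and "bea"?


Computing edit distance: "eeef" -> "bea"
DP table:
           b    e    a
      0    1    2    3
  e   1    1    1    2
  e   2    2    1    2
  e   3    3    2    2
  f   4    4    3    3
Edit distance = dp[4][3] = 3

3
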